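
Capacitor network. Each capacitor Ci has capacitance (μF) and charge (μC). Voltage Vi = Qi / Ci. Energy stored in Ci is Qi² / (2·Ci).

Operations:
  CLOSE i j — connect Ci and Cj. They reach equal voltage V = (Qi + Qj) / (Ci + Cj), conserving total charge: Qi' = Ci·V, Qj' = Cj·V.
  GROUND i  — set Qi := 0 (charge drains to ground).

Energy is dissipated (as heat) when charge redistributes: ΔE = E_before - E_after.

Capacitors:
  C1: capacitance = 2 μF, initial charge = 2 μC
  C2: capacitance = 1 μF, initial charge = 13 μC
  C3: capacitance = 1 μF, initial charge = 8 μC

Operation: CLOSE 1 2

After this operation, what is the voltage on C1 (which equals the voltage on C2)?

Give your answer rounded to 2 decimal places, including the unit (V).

Initial: C1(2μF, Q=2μC, V=1.00V), C2(1μF, Q=13μC, V=13.00V), C3(1μF, Q=8μC, V=8.00V)
Op 1: CLOSE 1-2: Q_total=15.00, C_total=3.00, V=5.00; Q1=10.00, Q2=5.00; dissipated=48.000

Answer: 5.00 V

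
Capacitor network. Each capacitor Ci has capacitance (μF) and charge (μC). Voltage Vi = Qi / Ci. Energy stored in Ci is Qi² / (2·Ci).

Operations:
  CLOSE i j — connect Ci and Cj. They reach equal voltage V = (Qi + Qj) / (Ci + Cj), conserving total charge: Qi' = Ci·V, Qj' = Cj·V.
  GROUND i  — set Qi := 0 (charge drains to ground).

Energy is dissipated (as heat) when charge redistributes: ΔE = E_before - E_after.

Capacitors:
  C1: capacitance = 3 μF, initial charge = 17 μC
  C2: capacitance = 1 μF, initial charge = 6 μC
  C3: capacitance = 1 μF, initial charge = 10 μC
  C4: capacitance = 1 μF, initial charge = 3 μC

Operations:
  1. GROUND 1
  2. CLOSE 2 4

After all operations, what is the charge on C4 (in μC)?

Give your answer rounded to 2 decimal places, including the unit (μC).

Initial: C1(3μF, Q=17μC, V=5.67V), C2(1μF, Q=6μC, V=6.00V), C3(1μF, Q=10μC, V=10.00V), C4(1μF, Q=3μC, V=3.00V)
Op 1: GROUND 1: Q1=0; energy lost=48.167
Op 2: CLOSE 2-4: Q_total=9.00, C_total=2.00, V=4.50; Q2=4.50, Q4=4.50; dissipated=2.250
Final charges: Q1=0.00, Q2=4.50, Q3=10.00, Q4=4.50

Answer: 4.50 μC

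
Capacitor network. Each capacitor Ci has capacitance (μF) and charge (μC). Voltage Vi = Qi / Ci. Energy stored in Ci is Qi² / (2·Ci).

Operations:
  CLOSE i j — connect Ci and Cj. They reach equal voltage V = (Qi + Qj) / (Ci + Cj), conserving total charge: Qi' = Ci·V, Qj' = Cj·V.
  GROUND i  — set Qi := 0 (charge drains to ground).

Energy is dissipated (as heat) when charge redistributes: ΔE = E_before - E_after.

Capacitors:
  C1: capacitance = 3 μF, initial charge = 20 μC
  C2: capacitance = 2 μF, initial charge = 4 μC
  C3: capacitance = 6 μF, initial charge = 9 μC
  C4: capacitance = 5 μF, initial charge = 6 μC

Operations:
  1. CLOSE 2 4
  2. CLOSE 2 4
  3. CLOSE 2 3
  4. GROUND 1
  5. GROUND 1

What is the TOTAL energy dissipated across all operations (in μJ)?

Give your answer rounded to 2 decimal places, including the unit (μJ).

Initial: C1(3μF, Q=20μC, V=6.67V), C2(2μF, Q=4μC, V=2.00V), C3(6μF, Q=9μC, V=1.50V), C4(5μF, Q=6μC, V=1.20V)
Op 1: CLOSE 2-4: Q_total=10.00, C_total=7.00, V=1.43; Q2=2.86, Q4=7.14; dissipated=0.457
Op 2: CLOSE 2-4: Q_total=10.00, C_total=7.00, V=1.43; Q2=2.86, Q4=7.14; dissipated=0.000
Op 3: CLOSE 2-3: Q_total=11.86, C_total=8.00, V=1.48; Q2=2.96, Q3=8.89; dissipated=0.004
Op 4: GROUND 1: Q1=0; energy lost=66.667
Op 5: GROUND 1: Q1=0; energy lost=0.000
Total dissipated: 67.128 μJ

Answer: 67.13 μJ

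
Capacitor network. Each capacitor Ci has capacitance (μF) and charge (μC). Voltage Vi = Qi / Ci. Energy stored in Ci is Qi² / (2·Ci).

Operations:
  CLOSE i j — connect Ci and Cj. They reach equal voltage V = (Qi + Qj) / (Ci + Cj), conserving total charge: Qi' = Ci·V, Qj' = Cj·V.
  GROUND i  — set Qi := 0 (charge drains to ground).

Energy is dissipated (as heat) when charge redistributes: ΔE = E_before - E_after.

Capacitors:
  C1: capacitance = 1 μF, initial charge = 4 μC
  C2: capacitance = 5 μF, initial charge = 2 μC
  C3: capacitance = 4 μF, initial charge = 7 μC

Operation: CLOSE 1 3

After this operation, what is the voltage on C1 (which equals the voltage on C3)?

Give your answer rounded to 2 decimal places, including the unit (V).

Initial: C1(1μF, Q=4μC, V=4.00V), C2(5μF, Q=2μC, V=0.40V), C3(4μF, Q=7μC, V=1.75V)
Op 1: CLOSE 1-3: Q_total=11.00, C_total=5.00, V=2.20; Q1=2.20, Q3=8.80; dissipated=2.025

Answer: 2.20 V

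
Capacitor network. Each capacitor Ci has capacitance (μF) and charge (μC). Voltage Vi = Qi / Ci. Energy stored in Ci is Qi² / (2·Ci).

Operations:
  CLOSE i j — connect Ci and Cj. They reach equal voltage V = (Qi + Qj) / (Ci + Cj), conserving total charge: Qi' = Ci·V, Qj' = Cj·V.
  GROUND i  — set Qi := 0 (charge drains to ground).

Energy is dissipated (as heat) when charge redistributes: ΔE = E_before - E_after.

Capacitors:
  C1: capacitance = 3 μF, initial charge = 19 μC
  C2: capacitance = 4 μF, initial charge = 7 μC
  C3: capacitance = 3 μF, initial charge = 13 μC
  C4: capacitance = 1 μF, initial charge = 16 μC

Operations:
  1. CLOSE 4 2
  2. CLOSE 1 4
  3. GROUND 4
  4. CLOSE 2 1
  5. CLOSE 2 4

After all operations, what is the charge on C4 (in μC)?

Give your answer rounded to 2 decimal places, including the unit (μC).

Answer: 4.13 μC

Derivation:
Initial: C1(3μF, Q=19μC, V=6.33V), C2(4μF, Q=7μC, V=1.75V), C3(3μF, Q=13μC, V=4.33V), C4(1μF, Q=16μC, V=16.00V)
Op 1: CLOSE 4-2: Q_total=23.00, C_total=5.00, V=4.60; Q4=4.60, Q2=18.40; dissipated=81.225
Op 2: CLOSE 1-4: Q_total=23.60, C_total=4.00, V=5.90; Q1=17.70, Q4=5.90; dissipated=1.127
Op 3: GROUND 4: Q4=0; energy lost=17.405
Op 4: CLOSE 2-1: Q_total=36.10, C_total=7.00, V=5.16; Q2=20.63, Q1=15.47; dissipated=1.449
Op 5: CLOSE 2-4: Q_total=20.63, C_total=5.00, V=4.13; Q2=16.50, Q4=4.13; dissipated=10.638
Final charges: Q1=15.47, Q2=16.50, Q3=13.00, Q4=4.13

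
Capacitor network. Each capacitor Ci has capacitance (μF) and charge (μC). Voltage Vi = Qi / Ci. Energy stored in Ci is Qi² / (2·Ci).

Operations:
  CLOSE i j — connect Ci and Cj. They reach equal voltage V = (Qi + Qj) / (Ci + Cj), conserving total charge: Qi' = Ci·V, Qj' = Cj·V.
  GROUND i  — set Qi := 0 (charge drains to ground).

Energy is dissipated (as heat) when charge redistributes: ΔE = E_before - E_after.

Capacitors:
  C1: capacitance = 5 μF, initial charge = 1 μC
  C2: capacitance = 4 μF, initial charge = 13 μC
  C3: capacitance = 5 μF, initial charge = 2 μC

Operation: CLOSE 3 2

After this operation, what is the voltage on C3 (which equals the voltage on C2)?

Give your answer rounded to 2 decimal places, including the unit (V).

Initial: C1(5μF, Q=1μC, V=0.20V), C2(4μF, Q=13μC, V=3.25V), C3(5μF, Q=2μC, V=0.40V)
Op 1: CLOSE 3-2: Q_total=15.00, C_total=9.00, V=1.67; Q3=8.33, Q2=6.67; dissipated=9.025

Answer: 1.67 V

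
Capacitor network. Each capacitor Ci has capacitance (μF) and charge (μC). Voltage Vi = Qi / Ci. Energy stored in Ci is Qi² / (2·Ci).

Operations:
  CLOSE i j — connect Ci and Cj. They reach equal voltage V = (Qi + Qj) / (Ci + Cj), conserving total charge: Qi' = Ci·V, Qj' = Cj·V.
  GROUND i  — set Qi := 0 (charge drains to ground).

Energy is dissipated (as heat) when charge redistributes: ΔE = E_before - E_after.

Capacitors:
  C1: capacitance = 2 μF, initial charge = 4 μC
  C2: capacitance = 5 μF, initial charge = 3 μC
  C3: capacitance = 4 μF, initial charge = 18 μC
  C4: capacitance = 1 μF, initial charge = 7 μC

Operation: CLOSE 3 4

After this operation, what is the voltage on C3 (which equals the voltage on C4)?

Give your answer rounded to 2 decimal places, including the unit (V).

Answer: 5.00 V

Derivation:
Initial: C1(2μF, Q=4μC, V=2.00V), C2(5μF, Q=3μC, V=0.60V), C3(4μF, Q=18μC, V=4.50V), C4(1μF, Q=7μC, V=7.00V)
Op 1: CLOSE 3-4: Q_total=25.00, C_total=5.00, V=5.00; Q3=20.00, Q4=5.00; dissipated=2.500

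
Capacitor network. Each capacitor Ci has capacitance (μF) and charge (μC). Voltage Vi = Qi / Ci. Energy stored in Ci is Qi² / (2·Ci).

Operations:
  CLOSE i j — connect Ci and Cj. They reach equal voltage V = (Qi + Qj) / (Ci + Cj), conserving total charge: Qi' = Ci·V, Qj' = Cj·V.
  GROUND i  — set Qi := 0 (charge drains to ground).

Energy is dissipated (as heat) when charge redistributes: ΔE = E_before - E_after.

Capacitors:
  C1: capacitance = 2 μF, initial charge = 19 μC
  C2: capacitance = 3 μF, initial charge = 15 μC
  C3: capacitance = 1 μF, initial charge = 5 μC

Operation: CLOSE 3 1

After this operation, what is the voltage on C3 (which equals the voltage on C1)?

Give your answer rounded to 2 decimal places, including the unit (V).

Initial: C1(2μF, Q=19μC, V=9.50V), C2(3μF, Q=15μC, V=5.00V), C3(1μF, Q=5μC, V=5.00V)
Op 1: CLOSE 3-1: Q_total=24.00, C_total=3.00, V=8.00; Q3=8.00, Q1=16.00; dissipated=6.750

Answer: 8.00 V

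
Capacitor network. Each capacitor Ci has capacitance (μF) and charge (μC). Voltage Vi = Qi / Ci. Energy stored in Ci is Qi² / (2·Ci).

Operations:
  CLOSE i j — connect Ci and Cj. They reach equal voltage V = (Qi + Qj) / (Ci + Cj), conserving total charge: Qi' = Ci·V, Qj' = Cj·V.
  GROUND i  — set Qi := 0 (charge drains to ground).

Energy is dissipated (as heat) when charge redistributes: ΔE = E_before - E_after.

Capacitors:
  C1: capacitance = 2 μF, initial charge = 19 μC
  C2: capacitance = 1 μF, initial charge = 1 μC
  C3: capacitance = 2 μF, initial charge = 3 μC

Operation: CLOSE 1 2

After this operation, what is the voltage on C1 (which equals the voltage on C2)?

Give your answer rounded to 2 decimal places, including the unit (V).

Answer: 6.67 V

Derivation:
Initial: C1(2μF, Q=19μC, V=9.50V), C2(1μF, Q=1μC, V=1.00V), C3(2μF, Q=3μC, V=1.50V)
Op 1: CLOSE 1-2: Q_total=20.00, C_total=3.00, V=6.67; Q1=13.33, Q2=6.67; dissipated=24.083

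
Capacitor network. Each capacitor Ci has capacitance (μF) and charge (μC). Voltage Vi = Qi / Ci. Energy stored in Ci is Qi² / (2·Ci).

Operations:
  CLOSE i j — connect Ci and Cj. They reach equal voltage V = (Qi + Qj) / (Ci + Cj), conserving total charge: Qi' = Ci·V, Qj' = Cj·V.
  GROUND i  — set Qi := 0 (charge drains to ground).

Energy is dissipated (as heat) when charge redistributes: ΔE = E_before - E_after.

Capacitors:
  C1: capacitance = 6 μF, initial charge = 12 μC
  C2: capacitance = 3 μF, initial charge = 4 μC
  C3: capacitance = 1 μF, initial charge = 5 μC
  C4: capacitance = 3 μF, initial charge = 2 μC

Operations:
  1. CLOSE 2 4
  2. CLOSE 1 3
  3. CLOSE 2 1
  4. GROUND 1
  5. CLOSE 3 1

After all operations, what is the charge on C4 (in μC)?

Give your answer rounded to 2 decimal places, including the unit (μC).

Initial: C1(6μF, Q=12μC, V=2.00V), C2(3μF, Q=4μC, V=1.33V), C3(1μF, Q=5μC, V=5.00V), C4(3μF, Q=2μC, V=0.67V)
Op 1: CLOSE 2-4: Q_total=6.00, C_total=6.00, V=1.00; Q2=3.00, Q4=3.00; dissipated=0.333
Op 2: CLOSE 1-3: Q_total=17.00, C_total=7.00, V=2.43; Q1=14.57, Q3=2.43; dissipated=3.857
Op 3: CLOSE 2-1: Q_total=17.57, C_total=9.00, V=1.95; Q2=5.86, Q1=11.71; dissipated=2.041
Op 4: GROUND 1: Q1=0; energy lost=11.435
Op 5: CLOSE 3-1: Q_total=2.43, C_total=7.00, V=0.35; Q3=0.35, Q1=2.08; dissipated=2.528
Final charges: Q1=2.08, Q2=5.86, Q3=0.35, Q4=3.00

Answer: 3.00 μC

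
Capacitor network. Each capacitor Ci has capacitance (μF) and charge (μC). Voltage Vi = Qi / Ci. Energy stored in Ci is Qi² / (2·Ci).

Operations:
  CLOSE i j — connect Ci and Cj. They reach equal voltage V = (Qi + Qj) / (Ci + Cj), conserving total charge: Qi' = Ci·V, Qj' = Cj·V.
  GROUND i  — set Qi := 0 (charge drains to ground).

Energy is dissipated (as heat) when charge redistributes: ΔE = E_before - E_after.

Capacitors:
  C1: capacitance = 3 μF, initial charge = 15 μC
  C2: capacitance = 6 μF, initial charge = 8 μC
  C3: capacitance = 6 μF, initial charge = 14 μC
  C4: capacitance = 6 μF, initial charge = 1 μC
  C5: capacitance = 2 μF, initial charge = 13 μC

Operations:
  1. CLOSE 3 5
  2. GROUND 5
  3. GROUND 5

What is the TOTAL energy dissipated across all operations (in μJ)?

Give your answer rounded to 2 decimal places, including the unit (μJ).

Answer: 24.41 μJ

Derivation:
Initial: C1(3μF, Q=15μC, V=5.00V), C2(6μF, Q=8μC, V=1.33V), C3(6μF, Q=14μC, V=2.33V), C4(6μF, Q=1μC, V=0.17V), C5(2μF, Q=13μC, V=6.50V)
Op 1: CLOSE 3-5: Q_total=27.00, C_total=8.00, V=3.38; Q3=20.25, Q5=6.75; dissipated=13.021
Op 2: GROUND 5: Q5=0; energy lost=11.391
Op 3: GROUND 5: Q5=0; energy lost=0.000
Total dissipated: 24.411 μJ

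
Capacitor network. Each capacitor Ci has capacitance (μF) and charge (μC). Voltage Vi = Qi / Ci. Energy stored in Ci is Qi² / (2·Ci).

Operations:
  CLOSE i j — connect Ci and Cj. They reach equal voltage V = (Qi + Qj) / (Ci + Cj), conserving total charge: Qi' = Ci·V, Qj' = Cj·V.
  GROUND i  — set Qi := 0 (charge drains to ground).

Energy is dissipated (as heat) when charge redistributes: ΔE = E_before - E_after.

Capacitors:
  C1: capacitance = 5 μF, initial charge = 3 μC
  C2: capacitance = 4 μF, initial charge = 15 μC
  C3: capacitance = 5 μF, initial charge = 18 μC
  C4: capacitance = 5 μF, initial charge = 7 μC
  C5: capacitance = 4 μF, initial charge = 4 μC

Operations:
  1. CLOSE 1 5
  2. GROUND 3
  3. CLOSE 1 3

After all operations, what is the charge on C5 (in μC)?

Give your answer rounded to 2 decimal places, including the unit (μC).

Initial: C1(5μF, Q=3μC, V=0.60V), C2(4μF, Q=15μC, V=3.75V), C3(5μF, Q=18μC, V=3.60V), C4(5μF, Q=7μC, V=1.40V), C5(4μF, Q=4μC, V=1.00V)
Op 1: CLOSE 1-5: Q_total=7.00, C_total=9.00, V=0.78; Q1=3.89, Q5=3.11; dissipated=0.178
Op 2: GROUND 3: Q3=0; energy lost=32.400
Op 3: CLOSE 1-3: Q_total=3.89, C_total=10.00, V=0.39; Q1=1.94, Q3=1.94; dissipated=0.756
Final charges: Q1=1.94, Q2=15.00, Q3=1.94, Q4=7.00, Q5=3.11

Answer: 3.11 μC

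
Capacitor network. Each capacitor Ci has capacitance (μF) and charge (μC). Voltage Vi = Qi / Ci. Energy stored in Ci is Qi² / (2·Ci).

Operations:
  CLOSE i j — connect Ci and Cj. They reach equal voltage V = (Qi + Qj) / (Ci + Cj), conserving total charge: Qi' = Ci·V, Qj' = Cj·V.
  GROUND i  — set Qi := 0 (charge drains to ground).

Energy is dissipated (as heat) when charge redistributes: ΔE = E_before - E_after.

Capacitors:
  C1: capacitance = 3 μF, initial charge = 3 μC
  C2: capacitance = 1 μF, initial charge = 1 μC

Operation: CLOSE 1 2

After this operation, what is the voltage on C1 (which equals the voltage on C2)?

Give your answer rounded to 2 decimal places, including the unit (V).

Initial: C1(3μF, Q=3μC, V=1.00V), C2(1μF, Q=1μC, V=1.00V)
Op 1: CLOSE 1-2: Q_total=4.00, C_total=4.00, V=1.00; Q1=3.00, Q2=1.00; dissipated=0.000

Answer: 1.00 V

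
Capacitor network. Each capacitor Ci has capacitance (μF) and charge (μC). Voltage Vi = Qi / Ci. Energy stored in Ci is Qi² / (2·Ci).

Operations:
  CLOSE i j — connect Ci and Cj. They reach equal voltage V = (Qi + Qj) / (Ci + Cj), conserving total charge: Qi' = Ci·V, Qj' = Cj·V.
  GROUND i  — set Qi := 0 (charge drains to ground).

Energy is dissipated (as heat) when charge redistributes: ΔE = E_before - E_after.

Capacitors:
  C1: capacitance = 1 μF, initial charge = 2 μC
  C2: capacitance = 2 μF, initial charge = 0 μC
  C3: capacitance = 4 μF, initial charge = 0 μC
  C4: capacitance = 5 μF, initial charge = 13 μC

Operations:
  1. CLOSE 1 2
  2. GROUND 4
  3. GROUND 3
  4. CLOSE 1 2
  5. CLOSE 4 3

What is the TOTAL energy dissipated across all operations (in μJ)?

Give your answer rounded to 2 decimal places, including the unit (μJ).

Initial: C1(1μF, Q=2μC, V=2.00V), C2(2μF, Q=0μC, V=0.00V), C3(4μF, Q=0μC, V=0.00V), C4(5μF, Q=13μC, V=2.60V)
Op 1: CLOSE 1-2: Q_total=2.00, C_total=3.00, V=0.67; Q1=0.67, Q2=1.33; dissipated=1.333
Op 2: GROUND 4: Q4=0; energy lost=16.900
Op 3: GROUND 3: Q3=0; energy lost=0.000
Op 4: CLOSE 1-2: Q_total=2.00, C_total=3.00, V=0.67; Q1=0.67, Q2=1.33; dissipated=0.000
Op 5: CLOSE 4-3: Q_total=0.00, C_total=9.00, V=0.00; Q4=0.00, Q3=0.00; dissipated=0.000
Total dissipated: 18.233 μJ

Answer: 18.23 μJ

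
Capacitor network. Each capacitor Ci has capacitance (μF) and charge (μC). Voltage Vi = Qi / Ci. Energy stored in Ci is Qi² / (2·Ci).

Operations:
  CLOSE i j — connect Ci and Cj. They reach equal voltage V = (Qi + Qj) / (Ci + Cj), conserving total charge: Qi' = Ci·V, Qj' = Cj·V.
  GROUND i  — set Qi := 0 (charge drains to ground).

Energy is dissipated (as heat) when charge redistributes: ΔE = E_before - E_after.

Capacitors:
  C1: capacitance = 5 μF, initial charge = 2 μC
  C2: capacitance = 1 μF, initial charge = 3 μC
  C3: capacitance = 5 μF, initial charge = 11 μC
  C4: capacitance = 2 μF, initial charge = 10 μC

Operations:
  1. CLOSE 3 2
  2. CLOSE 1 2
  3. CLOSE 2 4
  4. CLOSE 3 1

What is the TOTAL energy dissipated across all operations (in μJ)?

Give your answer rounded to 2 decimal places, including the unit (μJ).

Answer: 11.17 μJ

Derivation:
Initial: C1(5μF, Q=2μC, V=0.40V), C2(1μF, Q=3μC, V=3.00V), C3(5μF, Q=11μC, V=2.20V), C4(2μF, Q=10μC, V=5.00V)
Op 1: CLOSE 3-2: Q_total=14.00, C_total=6.00, V=2.33; Q3=11.67, Q2=2.33; dissipated=0.267
Op 2: CLOSE 1-2: Q_total=4.33, C_total=6.00, V=0.72; Q1=3.61, Q2=0.72; dissipated=1.557
Op 3: CLOSE 2-4: Q_total=10.72, C_total=3.00, V=3.57; Q2=3.57, Q4=7.15; dissipated=6.100
Op 4: CLOSE 3-1: Q_total=15.28, C_total=10.00, V=1.53; Q3=7.64, Q1=7.64; dissipated=3.245
Total dissipated: 11.168 μJ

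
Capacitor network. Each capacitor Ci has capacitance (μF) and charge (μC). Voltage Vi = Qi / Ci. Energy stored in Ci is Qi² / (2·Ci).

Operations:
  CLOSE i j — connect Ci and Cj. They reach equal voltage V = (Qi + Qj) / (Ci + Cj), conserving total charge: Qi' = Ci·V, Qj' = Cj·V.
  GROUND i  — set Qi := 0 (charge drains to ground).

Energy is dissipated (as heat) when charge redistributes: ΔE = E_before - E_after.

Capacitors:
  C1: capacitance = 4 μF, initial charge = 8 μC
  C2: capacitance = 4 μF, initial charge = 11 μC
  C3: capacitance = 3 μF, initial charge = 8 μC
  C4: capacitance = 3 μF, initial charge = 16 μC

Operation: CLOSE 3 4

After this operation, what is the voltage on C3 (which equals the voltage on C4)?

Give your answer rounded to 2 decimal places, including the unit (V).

Initial: C1(4μF, Q=8μC, V=2.00V), C2(4μF, Q=11μC, V=2.75V), C3(3μF, Q=8μC, V=2.67V), C4(3μF, Q=16μC, V=5.33V)
Op 1: CLOSE 3-4: Q_total=24.00, C_total=6.00, V=4.00; Q3=12.00, Q4=12.00; dissipated=5.333

Answer: 4.00 V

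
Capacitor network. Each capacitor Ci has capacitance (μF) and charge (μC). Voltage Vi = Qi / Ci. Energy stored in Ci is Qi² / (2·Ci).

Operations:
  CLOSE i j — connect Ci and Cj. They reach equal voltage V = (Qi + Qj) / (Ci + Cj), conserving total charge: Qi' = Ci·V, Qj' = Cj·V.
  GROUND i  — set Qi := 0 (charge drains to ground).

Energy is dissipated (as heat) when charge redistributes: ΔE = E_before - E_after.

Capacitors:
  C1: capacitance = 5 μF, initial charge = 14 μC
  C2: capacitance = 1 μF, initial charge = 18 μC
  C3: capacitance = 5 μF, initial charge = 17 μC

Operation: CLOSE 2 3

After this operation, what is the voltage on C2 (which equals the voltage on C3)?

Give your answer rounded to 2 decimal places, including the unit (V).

Initial: C1(5μF, Q=14μC, V=2.80V), C2(1μF, Q=18μC, V=18.00V), C3(5μF, Q=17μC, V=3.40V)
Op 1: CLOSE 2-3: Q_total=35.00, C_total=6.00, V=5.83; Q2=5.83, Q3=29.17; dissipated=88.817

Answer: 5.83 V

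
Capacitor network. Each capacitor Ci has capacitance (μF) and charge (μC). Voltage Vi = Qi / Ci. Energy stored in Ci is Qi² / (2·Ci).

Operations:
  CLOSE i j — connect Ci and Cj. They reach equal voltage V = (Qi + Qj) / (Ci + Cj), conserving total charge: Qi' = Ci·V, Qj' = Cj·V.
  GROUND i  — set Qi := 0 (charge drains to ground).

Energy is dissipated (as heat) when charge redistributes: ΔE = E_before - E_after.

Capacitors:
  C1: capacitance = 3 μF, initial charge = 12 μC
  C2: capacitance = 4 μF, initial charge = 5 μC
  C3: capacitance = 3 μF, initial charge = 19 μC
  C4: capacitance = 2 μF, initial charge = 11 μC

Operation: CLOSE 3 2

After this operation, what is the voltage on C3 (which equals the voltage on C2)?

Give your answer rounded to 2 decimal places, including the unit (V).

Initial: C1(3μF, Q=12μC, V=4.00V), C2(4μF, Q=5μC, V=1.25V), C3(3μF, Q=19μC, V=6.33V), C4(2μF, Q=11μC, V=5.50V)
Op 1: CLOSE 3-2: Q_total=24.00, C_total=7.00, V=3.43; Q3=10.29, Q2=13.71; dissipated=22.149

Answer: 3.43 V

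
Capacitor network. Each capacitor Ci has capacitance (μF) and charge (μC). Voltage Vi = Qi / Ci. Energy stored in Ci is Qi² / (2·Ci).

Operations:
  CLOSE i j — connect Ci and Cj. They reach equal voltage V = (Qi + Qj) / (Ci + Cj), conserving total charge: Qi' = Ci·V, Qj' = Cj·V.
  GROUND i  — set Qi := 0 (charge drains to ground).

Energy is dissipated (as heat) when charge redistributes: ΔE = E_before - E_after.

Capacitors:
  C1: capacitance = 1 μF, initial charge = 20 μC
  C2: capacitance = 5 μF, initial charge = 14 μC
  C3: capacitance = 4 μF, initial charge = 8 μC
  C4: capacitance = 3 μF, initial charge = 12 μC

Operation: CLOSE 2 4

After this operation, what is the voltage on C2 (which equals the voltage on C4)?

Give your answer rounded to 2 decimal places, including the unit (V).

Answer: 3.25 V

Derivation:
Initial: C1(1μF, Q=20μC, V=20.00V), C2(5μF, Q=14μC, V=2.80V), C3(4μF, Q=8μC, V=2.00V), C4(3μF, Q=12μC, V=4.00V)
Op 1: CLOSE 2-4: Q_total=26.00, C_total=8.00, V=3.25; Q2=16.25, Q4=9.75; dissipated=1.350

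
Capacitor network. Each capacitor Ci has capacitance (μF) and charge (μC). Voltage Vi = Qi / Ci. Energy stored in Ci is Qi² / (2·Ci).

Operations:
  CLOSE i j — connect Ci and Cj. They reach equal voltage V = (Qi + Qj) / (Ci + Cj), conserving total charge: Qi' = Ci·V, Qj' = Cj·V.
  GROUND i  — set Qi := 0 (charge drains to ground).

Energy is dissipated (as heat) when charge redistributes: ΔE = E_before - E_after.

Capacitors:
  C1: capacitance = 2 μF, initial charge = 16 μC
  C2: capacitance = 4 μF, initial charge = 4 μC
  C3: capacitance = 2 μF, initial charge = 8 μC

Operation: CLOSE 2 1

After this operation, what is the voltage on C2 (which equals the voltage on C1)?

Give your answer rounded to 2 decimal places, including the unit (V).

Answer: 3.33 V

Derivation:
Initial: C1(2μF, Q=16μC, V=8.00V), C2(4μF, Q=4μC, V=1.00V), C3(2μF, Q=8μC, V=4.00V)
Op 1: CLOSE 2-1: Q_total=20.00, C_total=6.00, V=3.33; Q2=13.33, Q1=6.67; dissipated=32.667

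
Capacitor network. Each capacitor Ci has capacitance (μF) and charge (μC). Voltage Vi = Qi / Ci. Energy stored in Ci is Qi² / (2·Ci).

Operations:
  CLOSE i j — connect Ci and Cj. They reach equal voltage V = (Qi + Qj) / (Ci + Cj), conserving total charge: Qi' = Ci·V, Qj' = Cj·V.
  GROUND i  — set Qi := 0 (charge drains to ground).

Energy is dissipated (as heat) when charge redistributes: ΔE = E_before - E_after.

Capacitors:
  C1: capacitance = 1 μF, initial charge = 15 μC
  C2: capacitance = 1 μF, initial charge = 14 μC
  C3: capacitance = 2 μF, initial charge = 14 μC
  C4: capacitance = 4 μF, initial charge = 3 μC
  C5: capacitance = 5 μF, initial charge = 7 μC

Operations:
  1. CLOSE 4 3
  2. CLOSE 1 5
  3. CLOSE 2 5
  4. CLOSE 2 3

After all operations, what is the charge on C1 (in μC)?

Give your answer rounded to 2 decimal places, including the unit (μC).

Initial: C1(1μF, Q=15μC, V=15.00V), C2(1μF, Q=14μC, V=14.00V), C3(2μF, Q=14μC, V=7.00V), C4(4μF, Q=3μC, V=0.75V), C5(5μF, Q=7μC, V=1.40V)
Op 1: CLOSE 4-3: Q_total=17.00, C_total=6.00, V=2.83; Q4=11.33, Q3=5.67; dissipated=26.042
Op 2: CLOSE 1-5: Q_total=22.00, C_total=6.00, V=3.67; Q1=3.67, Q5=18.33; dissipated=77.067
Op 3: CLOSE 2-5: Q_total=32.33, C_total=6.00, V=5.39; Q2=5.39, Q5=26.94; dissipated=44.491
Op 4: CLOSE 2-3: Q_total=11.06, C_total=3.00, V=3.69; Q2=3.69, Q3=7.37; dissipated=2.177
Final charges: Q1=3.67, Q2=3.69, Q3=7.37, Q4=11.33, Q5=26.94

Answer: 3.67 μC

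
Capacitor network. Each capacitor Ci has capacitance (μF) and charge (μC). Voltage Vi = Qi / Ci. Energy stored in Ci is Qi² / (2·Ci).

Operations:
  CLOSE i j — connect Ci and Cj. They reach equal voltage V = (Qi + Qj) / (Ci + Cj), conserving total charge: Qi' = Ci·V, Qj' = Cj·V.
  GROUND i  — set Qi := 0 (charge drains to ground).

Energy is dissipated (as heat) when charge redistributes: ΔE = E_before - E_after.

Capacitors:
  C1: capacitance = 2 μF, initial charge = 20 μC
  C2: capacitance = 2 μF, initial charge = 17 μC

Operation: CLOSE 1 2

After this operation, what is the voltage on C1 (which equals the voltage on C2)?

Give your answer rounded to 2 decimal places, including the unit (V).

Answer: 9.25 V

Derivation:
Initial: C1(2μF, Q=20μC, V=10.00V), C2(2μF, Q=17μC, V=8.50V)
Op 1: CLOSE 1-2: Q_total=37.00, C_total=4.00, V=9.25; Q1=18.50, Q2=18.50; dissipated=1.125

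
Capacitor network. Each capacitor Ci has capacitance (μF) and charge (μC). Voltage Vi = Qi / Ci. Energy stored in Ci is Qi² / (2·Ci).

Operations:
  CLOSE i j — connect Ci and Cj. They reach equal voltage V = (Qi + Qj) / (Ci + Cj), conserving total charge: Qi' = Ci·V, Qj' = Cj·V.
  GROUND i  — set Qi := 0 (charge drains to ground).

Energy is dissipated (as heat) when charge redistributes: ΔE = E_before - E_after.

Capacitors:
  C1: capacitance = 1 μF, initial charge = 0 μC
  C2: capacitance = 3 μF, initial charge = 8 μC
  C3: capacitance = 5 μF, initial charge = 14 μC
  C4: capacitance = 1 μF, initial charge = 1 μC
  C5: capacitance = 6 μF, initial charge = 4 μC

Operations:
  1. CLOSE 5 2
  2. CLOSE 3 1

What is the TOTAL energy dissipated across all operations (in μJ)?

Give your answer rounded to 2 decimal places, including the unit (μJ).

Initial: C1(1μF, Q=0μC, V=0.00V), C2(3μF, Q=8μC, V=2.67V), C3(5μF, Q=14μC, V=2.80V), C4(1μF, Q=1μC, V=1.00V), C5(6μF, Q=4μC, V=0.67V)
Op 1: CLOSE 5-2: Q_total=12.00, C_total=9.00, V=1.33; Q5=8.00, Q2=4.00; dissipated=4.000
Op 2: CLOSE 3-1: Q_total=14.00, C_total=6.00, V=2.33; Q3=11.67, Q1=2.33; dissipated=3.267
Total dissipated: 7.267 μJ

Answer: 7.27 μJ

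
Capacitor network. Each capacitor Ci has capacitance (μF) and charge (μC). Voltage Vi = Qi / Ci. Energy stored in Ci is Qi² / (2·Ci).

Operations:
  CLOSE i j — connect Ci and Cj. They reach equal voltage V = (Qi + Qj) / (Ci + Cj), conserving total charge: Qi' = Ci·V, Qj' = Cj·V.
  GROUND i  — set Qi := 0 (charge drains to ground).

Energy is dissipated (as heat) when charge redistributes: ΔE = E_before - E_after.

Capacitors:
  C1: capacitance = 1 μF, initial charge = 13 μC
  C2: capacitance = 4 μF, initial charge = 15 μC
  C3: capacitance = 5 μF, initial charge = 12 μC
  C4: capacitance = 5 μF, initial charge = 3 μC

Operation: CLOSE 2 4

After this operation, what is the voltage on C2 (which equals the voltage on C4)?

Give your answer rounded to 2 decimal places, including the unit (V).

Initial: C1(1μF, Q=13μC, V=13.00V), C2(4μF, Q=15μC, V=3.75V), C3(5μF, Q=12μC, V=2.40V), C4(5μF, Q=3μC, V=0.60V)
Op 1: CLOSE 2-4: Q_total=18.00, C_total=9.00, V=2.00; Q2=8.00, Q4=10.00; dissipated=11.025

Answer: 2.00 V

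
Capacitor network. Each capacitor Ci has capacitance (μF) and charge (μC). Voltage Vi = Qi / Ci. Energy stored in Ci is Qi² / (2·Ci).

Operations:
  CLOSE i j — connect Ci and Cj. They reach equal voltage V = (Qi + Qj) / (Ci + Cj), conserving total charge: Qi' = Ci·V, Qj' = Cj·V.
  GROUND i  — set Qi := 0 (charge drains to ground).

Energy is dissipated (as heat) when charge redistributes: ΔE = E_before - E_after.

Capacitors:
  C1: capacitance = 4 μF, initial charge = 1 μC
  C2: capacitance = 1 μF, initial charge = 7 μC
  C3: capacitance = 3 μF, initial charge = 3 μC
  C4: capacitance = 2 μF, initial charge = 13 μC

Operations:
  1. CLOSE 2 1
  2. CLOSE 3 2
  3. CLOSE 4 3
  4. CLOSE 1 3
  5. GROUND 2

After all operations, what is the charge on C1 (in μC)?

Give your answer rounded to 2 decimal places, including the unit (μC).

Answer: 9.30 μC

Derivation:
Initial: C1(4μF, Q=1μC, V=0.25V), C2(1μF, Q=7μC, V=7.00V), C3(3μF, Q=3μC, V=1.00V), C4(2μF, Q=13μC, V=6.50V)
Op 1: CLOSE 2-1: Q_total=8.00, C_total=5.00, V=1.60; Q2=1.60, Q1=6.40; dissipated=18.225
Op 2: CLOSE 3-2: Q_total=4.60, C_total=4.00, V=1.15; Q3=3.45, Q2=1.15; dissipated=0.135
Op 3: CLOSE 4-3: Q_total=16.45, C_total=5.00, V=3.29; Q4=6.58, Q3=9.87; dissipated=17.174
Op 4: CLOSE 1-3: Q_total=16.27, C_total=7.00, V=2.32; Q1=9.30, Q3=6.97; dissipated=2.448
Op 5: GROUND 2: Q2=0; energy lost=0.661
Final charges: Q1=9.30, Q2=0.00, Q3=6.97, Q4=6.58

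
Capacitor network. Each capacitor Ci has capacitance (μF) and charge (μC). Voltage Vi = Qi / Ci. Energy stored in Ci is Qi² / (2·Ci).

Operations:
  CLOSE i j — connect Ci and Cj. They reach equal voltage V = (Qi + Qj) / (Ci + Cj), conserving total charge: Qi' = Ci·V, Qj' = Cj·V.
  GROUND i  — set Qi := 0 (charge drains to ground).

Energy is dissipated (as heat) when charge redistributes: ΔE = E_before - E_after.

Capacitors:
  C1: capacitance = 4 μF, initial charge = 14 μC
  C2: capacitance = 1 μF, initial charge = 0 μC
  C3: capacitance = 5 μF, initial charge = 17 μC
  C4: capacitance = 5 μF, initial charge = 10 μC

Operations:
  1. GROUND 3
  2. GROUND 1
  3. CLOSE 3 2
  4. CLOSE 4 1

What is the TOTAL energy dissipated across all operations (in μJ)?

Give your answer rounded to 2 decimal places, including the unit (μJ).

Initial: C1(4μF, Q=14μC, V=3.50V), C2(1μF, Q=0μC, V=0.00V), C3(5μF, Q=17μC, V=3.40V), C4(5μF, Q=10μC, V=2.00V)
Op 1: GROUND 3: Q3=0; energy lost=28.900
Op 2: GROUND 1: Q1=0; energy lost=24.500
Op 3: CLOSE 3-2: Q_total=0.00, C_total=6.00, V=0.00; Q3=0.00, Q2=0.00; dissipated=0.000
Op 4: CLOSE 4-1: Q_total=10.00, C_total=9.00, V=1.11; Q4=5.56, Q1=4.44; dissipated=4.444
Total dissipated: 57.844 μJ

Answer: 57.84 μJ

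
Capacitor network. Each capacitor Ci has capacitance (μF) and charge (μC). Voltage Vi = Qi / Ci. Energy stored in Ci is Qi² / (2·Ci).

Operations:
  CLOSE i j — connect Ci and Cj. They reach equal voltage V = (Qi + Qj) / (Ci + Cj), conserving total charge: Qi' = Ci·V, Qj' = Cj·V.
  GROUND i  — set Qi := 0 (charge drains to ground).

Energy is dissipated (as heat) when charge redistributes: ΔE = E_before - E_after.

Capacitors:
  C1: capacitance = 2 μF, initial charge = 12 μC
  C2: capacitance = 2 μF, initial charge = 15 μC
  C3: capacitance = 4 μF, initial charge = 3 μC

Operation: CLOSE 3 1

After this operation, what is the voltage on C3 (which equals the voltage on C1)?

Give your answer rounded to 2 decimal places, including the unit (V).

Initial: C1(2μF, Q=12μC, V=6.00V), C2(2μF, Q=15μC, V=7.50V), C3(4μF, Q=3μC, V=0.75V)
Op 1: CLOSE 3-1: Q_total=15.00, C_total=6.00, V=2.50; Q3=10.00, Q1=5.00; dissipated=18.375

Answer: 2.50 V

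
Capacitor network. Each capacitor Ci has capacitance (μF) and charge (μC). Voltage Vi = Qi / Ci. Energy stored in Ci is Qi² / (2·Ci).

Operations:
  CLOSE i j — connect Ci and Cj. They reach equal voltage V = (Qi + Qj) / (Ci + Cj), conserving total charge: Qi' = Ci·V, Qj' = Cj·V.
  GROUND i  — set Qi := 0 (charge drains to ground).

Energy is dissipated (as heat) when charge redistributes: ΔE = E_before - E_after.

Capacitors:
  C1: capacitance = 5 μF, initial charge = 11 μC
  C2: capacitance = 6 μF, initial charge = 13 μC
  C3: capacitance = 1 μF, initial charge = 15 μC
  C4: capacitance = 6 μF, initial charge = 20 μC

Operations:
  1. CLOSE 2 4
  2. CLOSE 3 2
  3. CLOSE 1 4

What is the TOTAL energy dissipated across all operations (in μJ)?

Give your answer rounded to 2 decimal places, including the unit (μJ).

Answer: 66.77 μJ

Derivation:
Initial: C1(5μF, Q=11μC, V=2.20V), C2(6μF, Q=13μC, V=2.17V), C3(1μF, Q=15μC, V=15.00V), C4(6μF, Q=20μC, V=3.33V)
Op 1: CLOSE 2-4: Q_total=33.00, C_total=12.00, V=2.75; Q2=16.50, Q4=16.50; dissipated=2.042
Op 2: CLOSE 3-2: Q_total=31.50, C_total=7.00, V=4.50; Q3=4.50, Q2=27.00; dissipated=64.312
Op 3: CLOSE 1-4: Q_total=27.50, C_total=11.00, V=2.50; Q1=12.50, Q4=15.00; dissipated=0.412
Total dissipated: 66.767 μJ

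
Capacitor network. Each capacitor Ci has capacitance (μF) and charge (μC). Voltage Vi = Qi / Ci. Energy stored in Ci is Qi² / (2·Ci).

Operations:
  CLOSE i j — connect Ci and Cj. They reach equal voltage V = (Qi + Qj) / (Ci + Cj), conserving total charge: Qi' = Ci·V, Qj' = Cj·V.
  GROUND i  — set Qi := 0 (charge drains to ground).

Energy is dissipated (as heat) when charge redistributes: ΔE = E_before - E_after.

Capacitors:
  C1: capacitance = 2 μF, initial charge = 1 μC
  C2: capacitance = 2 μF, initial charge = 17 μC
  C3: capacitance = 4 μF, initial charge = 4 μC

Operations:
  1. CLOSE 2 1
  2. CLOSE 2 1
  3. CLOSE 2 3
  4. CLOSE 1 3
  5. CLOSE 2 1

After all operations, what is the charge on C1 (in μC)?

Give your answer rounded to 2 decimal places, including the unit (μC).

Initial: C1(2μF, Q=1μC, V=0.50V), C2(2μF, Q=17μC, V=8.50V), C3(4μF, Q=4μC, V=1.00V)
Op 1: CLOSE 2-1: Q_total=18.00, C_total=4.00, V=4.50; Q2=9.00, Q1=9.00; dissipated=32.000
Op 2: CLOSE 2-1: Q_total=18.00, C_total=4.00, V=4.50; Q2=9.00, Q1=9.00; dissipated=0.000
Op 3: CLOSE 2-3: Q_total=13.00, C_total=6.00, V=2.17; Q2=4.33, Q3=8.67; dissipated=8.167
Op 4: CLOSE 1-3: Q_total=17.67, C_total=6.00, V=2.94; Q1=5.89, Q3=11.78; dissipated=3.630
Op 5: CLOSE 2-1: Q_total=10.22, C_total=4.00, V=2.56; Q2=5.11, Q1=5.11; dissipated=0.302
Final charges: Q1=5.11, Q2=5.11, Q3=11.78

Answer: 5.11 μC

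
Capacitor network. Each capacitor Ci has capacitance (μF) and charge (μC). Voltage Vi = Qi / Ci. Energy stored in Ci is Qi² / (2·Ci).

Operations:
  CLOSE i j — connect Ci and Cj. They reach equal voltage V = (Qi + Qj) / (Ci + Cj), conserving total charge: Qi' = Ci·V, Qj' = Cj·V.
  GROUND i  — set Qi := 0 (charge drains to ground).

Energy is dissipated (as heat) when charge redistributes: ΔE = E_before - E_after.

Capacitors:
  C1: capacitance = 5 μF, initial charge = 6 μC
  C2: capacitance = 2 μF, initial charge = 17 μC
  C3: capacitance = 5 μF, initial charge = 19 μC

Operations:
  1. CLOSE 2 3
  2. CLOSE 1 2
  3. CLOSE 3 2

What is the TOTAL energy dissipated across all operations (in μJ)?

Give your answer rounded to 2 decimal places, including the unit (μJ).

Initial: C1(5μF, Q=6μC, V=1.20V), C2(2μF, Q=17μC, V=8.50V), C3(5μF, Q=19μC, V=3.80V)
Op 1: CLOSE 2-3: Q_total=36.00, C_total=7.00, V=5.14; Q2=10.29, Q3=25.71; dissipated=15.779
Op 2: CLOSE 1-2: Q_total=16.29, C_total=7.00, V=2.33; Q1=11.63, Q2=4.65; dissipated=11.104
Op 3: CLOSE 3-2: Q_total=30.37, C_total=7.00, V=4.34; Q3=21.69, Q2=8.68; dissipated=5.665
Total dissipated: 32.548 μJ

Answer: 32.55 μJ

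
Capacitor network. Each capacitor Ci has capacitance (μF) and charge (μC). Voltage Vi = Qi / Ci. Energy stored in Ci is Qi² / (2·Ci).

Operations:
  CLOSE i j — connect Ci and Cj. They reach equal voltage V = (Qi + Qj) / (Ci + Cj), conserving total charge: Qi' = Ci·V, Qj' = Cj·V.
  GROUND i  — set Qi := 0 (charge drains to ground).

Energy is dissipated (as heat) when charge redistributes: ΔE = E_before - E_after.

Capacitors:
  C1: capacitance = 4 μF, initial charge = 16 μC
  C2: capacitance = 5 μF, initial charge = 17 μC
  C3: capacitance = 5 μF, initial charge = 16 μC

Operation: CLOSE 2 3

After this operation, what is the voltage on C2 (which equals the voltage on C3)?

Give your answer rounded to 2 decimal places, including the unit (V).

Answer: 3.30 V

Derivation:
Initial: C1(4μF, Q=16μC, V=4.00V), C2(5μF, Q=17μC, V=3.40V), C3(5μF, Q=16μC, V=3.20V)
Op 1: CLOSE 2-3: Q_total=33.00, C_total=10.00, V=3.30; Q2=16.50, Q3=16.50; dissipated=0.050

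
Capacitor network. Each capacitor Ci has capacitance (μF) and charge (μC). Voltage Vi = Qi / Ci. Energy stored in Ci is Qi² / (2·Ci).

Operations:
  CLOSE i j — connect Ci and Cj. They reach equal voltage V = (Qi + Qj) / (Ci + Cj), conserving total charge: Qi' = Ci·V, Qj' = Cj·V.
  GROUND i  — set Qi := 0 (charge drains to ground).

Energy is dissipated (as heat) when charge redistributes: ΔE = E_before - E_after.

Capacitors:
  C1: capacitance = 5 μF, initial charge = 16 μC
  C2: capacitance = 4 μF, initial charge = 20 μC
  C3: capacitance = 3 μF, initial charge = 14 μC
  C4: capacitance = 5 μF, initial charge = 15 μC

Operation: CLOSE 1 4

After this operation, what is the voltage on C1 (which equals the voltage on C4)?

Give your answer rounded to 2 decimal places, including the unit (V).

Answer: 3.10 V

Derivation:
Initial: C1(5μF, Q=16μC, V=3.20V), C2(4μF, Q=20μC, V=5.00V), C3(3μF, Q=14μC, V=4.67V), C4(5μF, Q=15μC, V=3.00V)
Op 1: CLOSE 1-4: Q_total=31.00, C_total=10.00, V=3.10; Q1=15.50, Q4=15.50; dissipated=0.050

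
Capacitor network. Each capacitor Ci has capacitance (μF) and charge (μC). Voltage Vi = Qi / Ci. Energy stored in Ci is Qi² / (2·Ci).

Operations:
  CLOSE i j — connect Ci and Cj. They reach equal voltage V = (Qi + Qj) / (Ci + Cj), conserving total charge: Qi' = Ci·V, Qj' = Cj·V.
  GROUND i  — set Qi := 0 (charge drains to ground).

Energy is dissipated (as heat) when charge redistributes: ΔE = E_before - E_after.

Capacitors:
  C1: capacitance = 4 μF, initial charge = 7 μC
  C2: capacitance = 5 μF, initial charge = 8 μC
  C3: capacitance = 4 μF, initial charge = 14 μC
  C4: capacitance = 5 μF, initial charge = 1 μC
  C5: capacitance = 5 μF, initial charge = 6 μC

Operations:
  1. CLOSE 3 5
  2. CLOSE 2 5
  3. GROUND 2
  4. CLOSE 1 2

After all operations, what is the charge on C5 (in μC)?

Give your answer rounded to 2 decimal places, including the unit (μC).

Answer: 9.56 μC

Derivation:
Initial: C1(4μF, Q=7μC, V=1.75V), C2(5μF, Q=8μC, V=1.60V), C3(4μF, Q=14μC, V=3.50V), C4(5μF, Q=1μC, V=0.20V), C5(5μF, Q=6μC, V=1.20V)
Op 1: CLOSE 3-5: Q_total=20.00, C_total=9.00, V=2.22; Q3=8.89, Q5=11.11; dissipated=5.878
Op 2: CLOSE 2-5: Q_total=19.11, C_total=10.00, V=1.91; Q2=9.56, Q5=9.56; dissipated=0.484
Op 3: GROUND 2: Q2=0; energy lost=9.131
Op 4: CLOSE 1-2: Q_total=7.00, C_total=9.00, V=0.78; Q1=3.11, Q2=3.89; dissipated=3.403
Final charges: Q1=3.11, Q2=3.89, Q3=8.89, Q4=1.00, Q5=9.56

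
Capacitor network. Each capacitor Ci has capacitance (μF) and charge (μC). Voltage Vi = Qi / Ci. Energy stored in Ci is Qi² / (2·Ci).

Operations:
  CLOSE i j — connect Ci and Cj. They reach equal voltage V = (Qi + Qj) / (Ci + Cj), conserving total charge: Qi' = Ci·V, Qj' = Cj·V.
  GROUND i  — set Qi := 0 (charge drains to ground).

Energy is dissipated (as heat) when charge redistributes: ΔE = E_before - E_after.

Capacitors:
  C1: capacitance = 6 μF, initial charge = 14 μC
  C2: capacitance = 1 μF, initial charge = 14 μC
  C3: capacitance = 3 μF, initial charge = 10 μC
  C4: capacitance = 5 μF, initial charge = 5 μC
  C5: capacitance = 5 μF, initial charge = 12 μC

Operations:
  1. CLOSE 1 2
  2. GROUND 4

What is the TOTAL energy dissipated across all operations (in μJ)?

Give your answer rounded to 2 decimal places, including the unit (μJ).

Initial: C1(6μF, Q=14μC, V=2.33V), C2(1μF, Q=14μC, V=14.00V), C3(3μF, Q=10μC, V=3.33V), C4(5μF, Q=5μC, V=1.00V), C5(5μF, Q=12μC, V=2.40V)
Op 1: CLOSE 1-2: Q_total=28.00, C_total=7.00, V=4.00; Q1=24.00, Q2=4.00; dissipated=58.333
Op 2: GROUND 4: Q4=0; energy lost=2.500
Total dissipated: 60.833 μJ

Answer: 60.83 μJ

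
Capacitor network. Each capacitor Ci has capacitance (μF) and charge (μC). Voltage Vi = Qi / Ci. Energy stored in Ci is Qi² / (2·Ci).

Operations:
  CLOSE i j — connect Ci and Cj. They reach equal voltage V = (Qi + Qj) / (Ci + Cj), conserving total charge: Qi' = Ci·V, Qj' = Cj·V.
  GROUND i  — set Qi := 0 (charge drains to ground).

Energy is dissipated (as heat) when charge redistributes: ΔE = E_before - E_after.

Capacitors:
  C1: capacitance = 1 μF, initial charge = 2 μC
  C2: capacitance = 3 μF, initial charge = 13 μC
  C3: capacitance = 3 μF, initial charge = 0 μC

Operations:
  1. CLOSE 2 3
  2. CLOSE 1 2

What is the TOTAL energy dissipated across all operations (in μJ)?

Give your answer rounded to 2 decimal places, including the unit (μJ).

Answer: 14.09 μJ

Derivation:
Initial: C1(1μF, Q=2μC, V=2.00V), C2(3μF, Q=13μC, V=4.33V), C3(3μF, Q=0μC, V=0.00V)
Op 1: CLOSE 2-3: Q_total=13.00, C_total=6.00, V=2.17; Q2=6.50, Q3=6.50; dissipated=14.083
Op 2: CLOSE 1-2: Q_total=8.50, C_total=4.00, V=2.12; Q1=2.12, Q2=6.38; dissipated=0.010
Total dissipated: 14.094 μJ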